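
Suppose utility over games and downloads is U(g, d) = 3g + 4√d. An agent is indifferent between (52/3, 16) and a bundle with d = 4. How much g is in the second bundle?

U(52/3, 16) = 68.
Set U(g, 4) = 68 and solve.
With d = 4: √4 = 2, so 3g = 68 − 4·2 = 60 and g = 20.
Check: U(20, 4) = 68.

g = 20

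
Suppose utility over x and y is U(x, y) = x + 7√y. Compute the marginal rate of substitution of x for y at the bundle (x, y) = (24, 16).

MU_x = 1, MU_y = 7/(2√y).
MRS = 1 ÷ (7/(2√y)).
At (24, 16): MRS = 8/7.
That is, one extra unit of x is worth 8/7 units of y at the margin.

MRS = 8/7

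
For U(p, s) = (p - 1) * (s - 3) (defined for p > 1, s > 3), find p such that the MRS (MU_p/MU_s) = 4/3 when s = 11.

MU_p = (s−3), MU_s = (p−1).
MRS = (s−3)/(p−1).
Substitute s = 11: MRS = 8/(p − 1). Setting this equal to 4/3 gives p − 1 = 8/(4/3) = 6, so p = 7.

p = 7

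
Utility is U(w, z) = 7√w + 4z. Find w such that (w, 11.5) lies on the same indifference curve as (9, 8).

U(9, 8) = 53.
Set U(w, 11.5) = 53 and solve.
With z = 11.5: 7√w = 53 − 4·11.5 = 7, so √w = 1 and w = 1.
Check: U(1, 11.5) = 53.

w = 1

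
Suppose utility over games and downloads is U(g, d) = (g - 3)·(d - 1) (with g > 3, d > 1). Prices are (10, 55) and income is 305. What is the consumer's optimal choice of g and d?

g* = 14, d* = 3

MU_g = (d−1), MU_d = (g−3).
MRS = (d−1)/(g−3).
Tangency: set MRS = p_g/p_d = 10/55 = 2/11.
So (d − 1)/(g − 3) = 2/11, i.e. (d − 1) = (2/11)·(g − 3).
Rewrite the budget in excess-of-subsistence terms: 10·(g − 3) + 55·(d − 1) = 305 − 10·3 − 55·1 = 220.
Substituting, 20·(g − 3) = 220, so g − 3 = 11 and g* = 14.
Then d − 1 = (2/11)·11 = 2, so d* = 3.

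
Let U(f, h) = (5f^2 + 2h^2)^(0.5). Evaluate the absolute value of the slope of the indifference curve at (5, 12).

MRS = 25/24

For CES with ρ = 2, MRS = (5/2)·(h/f)^(-1).
At (5, 12): MRS = 25/24.
That is, one extra unit of f is worth 25/24 units of h at the margin.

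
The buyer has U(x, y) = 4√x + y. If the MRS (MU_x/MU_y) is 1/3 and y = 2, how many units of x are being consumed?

MU_x = 4/(2√x), MU_y = 1.
MRS = 4/(2√x) ÷ 1.
MRS depends only on x: 2/√x = 1/3 ⇒ √x = 2/(1/3) = 6 ⇒ x = 36.

x = 36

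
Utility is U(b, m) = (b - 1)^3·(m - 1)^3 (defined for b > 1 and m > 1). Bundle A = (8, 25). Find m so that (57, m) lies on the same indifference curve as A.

m = 4

U(8, 25) = 4741632.
Set U(57, m) = 4741632 and solve.
With b = 57: (57 − 1)^3 = 175616, so (m − 1)^3 = 4741632/175616 = 27.
Taking the cube root (with m > 1): m − 1 = 3, so m = 4.
Check: U(57, 4) = 4741632.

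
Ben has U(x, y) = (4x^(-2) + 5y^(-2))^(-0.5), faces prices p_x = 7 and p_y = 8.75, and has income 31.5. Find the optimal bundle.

For CES with ρ = -2, MRS = (4/5)·(y/x)^3.
Tangency: set MRS = p_x/p_y = 7/8.75 = 0.8.
So (y/x)^3 = 1; taking the cube root, y/x = 1, i.e. y = x.
Substitute into the budget 7·x + 8.75·y = 31.5: 15.75·x = 31.5, so x* = 2 and y* = 2.

x* = 2, y* = 2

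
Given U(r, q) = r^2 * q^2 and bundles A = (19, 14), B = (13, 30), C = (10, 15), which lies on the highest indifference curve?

Bundle B

Evaluate utility at each bundle:
U(A) = 70756.
U(B) = 152100.
U(C) = 22500.
Highest utility is B, so B ≻ A ≻ C.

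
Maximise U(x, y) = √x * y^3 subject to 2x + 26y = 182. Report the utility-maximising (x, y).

MU_x = 0.5·x^(-0.5)·y^3 and MU_y = 3·√x·y^2.
MRS = MU_x/MU_y = (1/6)·y/x.
Tangency: set MRS = p_x/p_y = 2/26 = 1/13.
So (1/6)·y/x = 1/13, i.e. y = (6/13)·x.
Substitute into the budget 2·x + 26·y = 182: 14·x = 182, so x* = 13.
Then y* = (6/13)·13 = 6.

x* = 13, y* = 6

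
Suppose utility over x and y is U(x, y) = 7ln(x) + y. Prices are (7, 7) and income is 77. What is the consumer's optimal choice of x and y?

x* = 7, y* = 4

MU_x = 7/x, MU_y = 1.
MRS = 7/x ÷ 1.
Tangency: set MRS = p_x/p_y = 7/7 = 1.
MRS depends only on x: 7/x = 1 ⇒ x* = 7/1 = 7.
From the budget, 7·y = 77 − 7·7 = 28, so y* = 4.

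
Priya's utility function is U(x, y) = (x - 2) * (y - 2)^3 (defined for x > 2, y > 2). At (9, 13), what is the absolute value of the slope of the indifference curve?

MU_x = (y−2)^3, MU_y = 3·(x−2)·(y−2)^2.
MRS = (1/3)·(y−2)/(x−2).
At (9, 13): MRS = 11/21.
The indifference curve has slope −11/21 at this bundle.

MRS = 11/21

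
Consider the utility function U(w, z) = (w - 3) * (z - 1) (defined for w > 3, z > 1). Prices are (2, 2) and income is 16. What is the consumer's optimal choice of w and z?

w* = 5, z* = 3

MU_w = (z−1), MU_z = (w−3).
MRS = (z−1)/(w−3).
Tangency: set MRS = p_w/p_z = 2/2 = 1.
So (z − 1)/(w − 3) = 1, i.e. (z − 1) = (w − 3).
Rewrite the budget in excess-of-subsistence terms: 2·(w − 3) + 2·(z − 1) = 16 − 2·3 − 2·1 = 8.
Substituting, 4·(w − 3) = 8, so w − 3 = 2 and w* = 5.
Then z − 1 = 2, so z* = 3.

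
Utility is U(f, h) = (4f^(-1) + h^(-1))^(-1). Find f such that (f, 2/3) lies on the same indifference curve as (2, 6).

f = 6

U depends on (f, h) only through S = 4f^(-1) + h^(-1), so equal utility means equal S. At (2, 6): S = 13/6.
With h = 2/3: (2/3)^(-1) = 1.5, so 4f^(-1) = 13/6 − 1.5 = 2/3, i.e. f^(-1) = 1/6.
Hence f = 1/(1/6) = 6.
Check: U(6, 2/3) = 0.4615.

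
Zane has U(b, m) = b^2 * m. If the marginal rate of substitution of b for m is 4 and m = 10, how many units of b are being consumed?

b = 5

MU_b = 2·b·m and MU_m = b^2.
MRS = MU_b/MU_m = (2/1)·m/b.
Substitute m = 10: MRS = 20/b. Setting 20/b = 4 gives b = 20/4 = 5.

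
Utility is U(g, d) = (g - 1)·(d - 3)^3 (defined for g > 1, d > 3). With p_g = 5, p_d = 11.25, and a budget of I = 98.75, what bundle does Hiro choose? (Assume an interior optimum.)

MU_g = (d−3)^3, MU_d = 3·(g−1)·(d−3)^2.
MRS = (1/3)·(d−3)/(g−1).
Tangency: set MRS = p_g/p_d = 5/11.25 = 4/9.
So (1/3)·(d − 3)/(g − 1) = 4/9, i.e. (d − 3) = (4/3)·(g − 1).
Rewrite the budget in excess-of-subsistence terms: 5·(g − 1) + 11.25·(d − 3) = 98.75 − 5·1 − 11.25·3 = 60.
Substituting, 20·(g − 1) = 60, so g − 1 = 3 and g* = 4.
Then d − 3 = (4/3)·3 = 4, so d* = 7.

g* = 4, d* = 7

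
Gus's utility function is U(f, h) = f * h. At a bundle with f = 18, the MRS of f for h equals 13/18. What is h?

MU_f = h and MU_h = f.
MRS = MU_f/MU_h = h/f.
Substitute f = 18: MRS = h/18. Setting h/18 = 13/18 gives h = (13/18)·18 = 13.

h = 13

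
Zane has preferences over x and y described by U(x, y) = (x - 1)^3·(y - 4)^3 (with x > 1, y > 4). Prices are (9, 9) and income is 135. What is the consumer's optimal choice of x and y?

MU_x = 3·(x−1)^2·(y−4)^3, MU_y = 3·(x−1)^3·(y−4)^2.
MRS = (y−4)/(x−1).
Tangency: set MRS = p_x/p_y = 9/9 = 1.
So (y − 4)/(x − 1) = 1, i.e. (y − 4) = (x − 1).
Rewrite the budget in excess-of-subsistence terms: 9·(x − 1) + 9·(y − 4) = 135 − 9·1 − 9·4 = 90.
Substituting, 18·(x − 1) = 90, so x − 1 = 5 and x* = 6.
Then y − 4 = 5, so y* = 9.

x* = 6, y* = 9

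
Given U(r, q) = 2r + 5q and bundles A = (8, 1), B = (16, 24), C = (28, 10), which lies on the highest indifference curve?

Bundle B

Evaluate utility at each bundle:
U(A) = 21.
U(B) = 152.
U(C) = 106.
Highest utility is B, so B ≻ C ≻ A.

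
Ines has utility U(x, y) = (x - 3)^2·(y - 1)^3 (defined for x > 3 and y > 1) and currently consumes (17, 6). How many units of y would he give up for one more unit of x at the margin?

MU_x = 2·(x−3)·(y−1)^3, MU_y = 3·(x−3)^2·(y−1)^2.
MRS = (2/3)·(y−1)/(x−3).
At (17, 6): MRS = 5/21.
So at (17, 6) the consumer would give up 5/21 units of y for one more unit of x.

MRS = 5/21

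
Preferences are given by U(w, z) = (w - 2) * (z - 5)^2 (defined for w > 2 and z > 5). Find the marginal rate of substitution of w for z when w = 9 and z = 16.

MRS = 11/14

MU_w = (z−5)^2, MU_z = 2·(w−2)·(z−5).
MRS = (1/2)·(z−5)/(w−2).
At (9, 16): MRS = 11/14.
The indifference curve has slope −11/14 at this bundle.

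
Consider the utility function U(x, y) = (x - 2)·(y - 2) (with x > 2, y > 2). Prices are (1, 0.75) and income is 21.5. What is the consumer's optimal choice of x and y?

MU_x = (y−2), MU_y = (x−2).
MRS = (y−2)/(x−2).
Tangency: set MRS = p_x/p_y = 1/0.75 = 4/3.
So (y − 2)/(x − 2) = 4/3, i.e. (y − 2) = (4/3)·(x − 2).
Rewrite the budget in excess-of-subsistence terms: 1·(x − 2) + 0.75·(y − 2) = 21.5 − 1·2 − 0.75·2 = 18.
Substituting, 2·(x − 2) = 18, so x − 2 = 9 and x* = 11.
Then y − 2 = (4/3)·9 = 12, so y* = 14.

x* = 11, y* = 14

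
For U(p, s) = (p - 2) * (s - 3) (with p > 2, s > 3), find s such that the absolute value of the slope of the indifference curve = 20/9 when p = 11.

s = 23

MU_p = (s−3), MU_s = (p−2).
MRS = (s−3)/(p−2).
Substitute p = 11: MRS = (s − 3)/9. Setting this equal to 20/9 gives s − 3 = (20/9)·9 = 20, so s = 23.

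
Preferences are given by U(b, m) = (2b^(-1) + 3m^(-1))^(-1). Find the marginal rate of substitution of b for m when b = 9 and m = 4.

For CES with ρ = -1, MRS = (2/3)·(m/b)^2.
At (9, 4): MRS = 32/243.
The indifference curve has slope −32/243 at this bundle.

MRS = 32/243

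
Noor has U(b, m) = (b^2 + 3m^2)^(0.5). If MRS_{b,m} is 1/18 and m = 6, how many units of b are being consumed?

For CES with ρ = 2, MRS = (1/3)·(m/b)^(-1).
Setting (1/3)·(6/b)^(-1) = 1/18 gives (6/b)^(-1) = 1/6, so 6/b = 6 and b = 1.

b = 1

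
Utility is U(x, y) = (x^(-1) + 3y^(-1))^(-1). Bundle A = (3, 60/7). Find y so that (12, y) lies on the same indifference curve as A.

U depends on (x, y) only through S = x^(-1) + 3y^(-1), so equal utility means equal S. At (3, 60/7): S = 41/60.
With x = 12: 12^(-1) = 1/12, so 3y^(-1) = 41/60 − 1/12 = 0.6, i.e. y^(-1) = 0.2.
Hence y = 1/0.2 = 5.
Check: U(12, 5) = 1.4634.

y = 5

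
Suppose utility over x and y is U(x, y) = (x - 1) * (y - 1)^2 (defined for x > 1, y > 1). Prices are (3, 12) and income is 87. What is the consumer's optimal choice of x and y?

x* = 9, y* = 5

MU_x = (y−1)^2, MU_y = 2·(x−1)·(y−1).
MRS = (1/2)·(y−1)/(x−1).
Tangency: set MRS = p_x/p_y = 3/12 = 0.25.
So (1/2)·(y − 1)/(x − 1) = 0.25, i.e. (y − 1) = 0.5·(x − 1).
Rewrite the budget in excess-of-subsistence terms: 3·(x − 1) + 12·(y − 1) = 87 − 3·1 − 12·1 = 72.
Substituting, 9·(x − 1) = 72, so x − 1 = 8 and x* = 9.
Then y − 1 = 0.5·8 = 4, so y* = 5.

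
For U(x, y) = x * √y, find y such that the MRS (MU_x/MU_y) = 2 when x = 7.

y = 7

MU_x = √y and MU_y = 0.5·x·y^(-0.5).
MRS = MU_x/MU_y = (2)·y/x.
Substitute x = 7: MRS = y/3.5. Setting y/3.5 = 2 gives y = 2·3.5 = 7.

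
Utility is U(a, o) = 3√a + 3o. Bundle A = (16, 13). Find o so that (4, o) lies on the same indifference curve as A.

o = 15

U(16, 13) = 51.
Set U(4, o) = 51 and solve.
With a = 4: √4 = 2, so 3o = 51 − 3·2 = 45 and o = 15.
Check: U(4, 15) = 51.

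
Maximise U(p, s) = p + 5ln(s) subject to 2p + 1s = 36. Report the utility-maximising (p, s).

p* = 13, s* = 10

MU_p = 1, MU_s = 5/s.
MRS = 1 ÷ (5/s).
Tangency: set MRS = p_p/p_s = 2/1 = 2.
MRS depends only on s: 0.2·s = 2 ⇒ s* = 2/0.2 = 10.
From the budget, 2·p = 36 − 1·10 = 26, so p* = 13.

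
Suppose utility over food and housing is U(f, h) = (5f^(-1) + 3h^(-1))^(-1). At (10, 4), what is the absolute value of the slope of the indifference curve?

MRS = 4/15

For CES with ρ = -1, MRS = (5/3)·(h/f)^2.
At (10, 4): MRS = 4/15.
So at (10, 4) the consumer would give up 4/15 units of h for one more unit of f.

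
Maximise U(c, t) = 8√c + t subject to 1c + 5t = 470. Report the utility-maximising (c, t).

MU_c = 8/(2√c), MU_t = 1.
MRS = 8/(2√c) ÷ 1.
Tangency: set MRS = p_c/p_t = 1/5 = 0.2.
MRS depends only on c: 4/√c = 0.2 ⇒ √c = 4/0.2 = 20 ⇒ c* = 400.
From the budget, 5·t = 470 − 1·400 = 70, so t* = 14.

c* = 400, t* = 14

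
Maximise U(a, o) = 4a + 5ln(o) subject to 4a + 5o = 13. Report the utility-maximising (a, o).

MU_a = 4, MU_o = 5/o.
MRS = 4 ÷ (5/o).
Tangency: set MRS = p_a/p_o = 4/5 = 0.8.
MRS depends only on o: 0.8·o = 0.8 ⇒ o* = 0.8/0.8 = 1.
From the budget, 4·a = 13 − 5·1 = 8, so a* = 2.

a* = 2, o* = 1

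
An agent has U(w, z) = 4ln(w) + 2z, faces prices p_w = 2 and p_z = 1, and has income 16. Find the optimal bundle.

MU_w = 4/w, MU_z = 2.
MRS = 4/w ÷ 2.
Tangency: set MRS = p_w/p_z = 2/1 = 2.
MRS depends only on w: 2/w = 2 ⇒ w* = 2/2 = 1.
From the budget, 1·z = 16 − 2·1 = 14, so z* = 14.

w* = 1, z* = 14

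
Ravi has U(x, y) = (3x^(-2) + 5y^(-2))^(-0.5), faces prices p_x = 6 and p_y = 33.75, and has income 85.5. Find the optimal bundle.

x* = 3, y* = 2

For CES with ρ = -2, MRS = (3/5)·(y/x)^3.
Tangency: set MRS = p_x/p_y = 6/33.75 = 8/45.
So (y/x)^3 = 8/27; taking the cube root, y/x = 2/3, i.e. y = (2/3)·x.
Substitute into the budget 6·x + 33.75·y = 85.5: 28.5·x = 85.5, so x* = 3 and y* = (2/3)·3 = 2.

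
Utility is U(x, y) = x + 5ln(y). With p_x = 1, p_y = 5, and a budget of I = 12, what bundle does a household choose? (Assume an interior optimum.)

MU_x = 1, MU_y = 5/y.
MRS = 1 ÷ (5/y).
Tangency: set MRS = p_x/p_y = 1/5 = 0.2.
MRS depends only on y: 0.2·y = 0.2 ⇒ y* = 0.2/0.2 = 1.
From the budget, 1·x = 12 − 5·1 = 7, so x* = 7.

x* = 7, y* = 1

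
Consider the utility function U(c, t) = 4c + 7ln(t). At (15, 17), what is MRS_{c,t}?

MRS = 68/7

MU_c = 4, MU_t = 7/t.
MRS = 4 ÷ (7/t).
At (15, 17): MRS = 68/7.
So at (15, 17) the consumer would give up 68/7 units of t for one more unit of c.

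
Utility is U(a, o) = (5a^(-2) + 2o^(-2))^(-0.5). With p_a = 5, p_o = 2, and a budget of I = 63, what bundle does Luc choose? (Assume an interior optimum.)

a* = 9, o* = 9

For CES with ρ = -2, MRS = (5/2)·(o/a)^3.
Tangency: set MRS = p_a/p_o = 5/2 = 2.5.
So (o/a)^3 = 1; taking the cube root, o/a = 1, i.e. o = a.
Substitute into the budget 5·a + 2·o = 63: 7·a = 63, so a* = 9 and o* = 9.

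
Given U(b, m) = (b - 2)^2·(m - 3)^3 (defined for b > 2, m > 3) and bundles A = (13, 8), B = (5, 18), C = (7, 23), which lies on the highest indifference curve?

Evaluate utility at each bundle:
U(A) = 15125.
U(B) = 30375.
U(C) = 200000.
Highest utility is C, so C ≻ B ≻ A.

Bundle C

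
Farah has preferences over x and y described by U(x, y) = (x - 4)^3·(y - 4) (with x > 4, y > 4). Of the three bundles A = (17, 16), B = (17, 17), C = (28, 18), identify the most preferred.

Bundle C

Evaluate utility at each bundle:
U(A) = 26364.
U(B) = 28561.
U(C) = 193536.
Highest utility is C, so C ≻ B ≻ A.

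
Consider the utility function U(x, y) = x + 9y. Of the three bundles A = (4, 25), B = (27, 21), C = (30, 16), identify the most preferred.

Bundle A

Evaluate utility at each bundle:
U(A) = 229.
U(B) = 216.
U(C) = 174.
Highest utility is A, so A ≻ B ≻ C.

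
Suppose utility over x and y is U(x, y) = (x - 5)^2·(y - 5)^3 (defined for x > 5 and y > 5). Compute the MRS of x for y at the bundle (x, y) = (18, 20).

MU_x = 2·(x−5)·(y−5)^3, MU_y = 3·(x−5)^2·(y−5)^2.
MRS = (2/3)·(y−5)/(x−5).
At (18, 20): MRS = 10/13.
The indifference curve has slope −10/13 at this bundle.

MRS = 10/13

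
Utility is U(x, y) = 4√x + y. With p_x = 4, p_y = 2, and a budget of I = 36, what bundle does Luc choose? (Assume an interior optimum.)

x* = 1, y* = 16

MU_x = 4/(2√x), MU_y = 1.
MRS = 4/(2√x) ÷ 1.
Tangency: set MRS = p_x/p_y = 4/2 = 2.
MRS depends only on x: 2/√x = 2 ⇒ √x = 2/2 = 1 ⇒ x* = 1.
From the budget, 2·y = 36 − 4·1 = 32, so y* = 16.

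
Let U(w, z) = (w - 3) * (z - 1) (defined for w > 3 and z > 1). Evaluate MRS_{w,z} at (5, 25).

MRS = 12

MU_w = (z−1), MU_z = (w−3).
MRS = (z−1)/(w−3).
At (5, 25): MRS = 12.
That is, one extra unit of w is worth 12 units of z at the margin.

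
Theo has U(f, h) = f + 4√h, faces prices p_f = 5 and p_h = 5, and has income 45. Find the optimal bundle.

f* = 5, h* = 4

MU_f = 1, MU_h = 4/(2√h).
MRS = 1 ÷ (4/(2√h)).
Tangency: set MRS = p_f/p_h = 5/5 = 1.
MRS depends only on h: 0.5·√h = 1 ⇒ √h = 1/0.5 = 2 ⇒ h* = 4.
From the budget, 5·f = 45 − 5·4 = 25, so f* = 5.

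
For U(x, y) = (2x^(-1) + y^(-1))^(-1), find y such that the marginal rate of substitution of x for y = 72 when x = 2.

For CES with ρ = -1, MRS = (2/1)·(y/x)^2.
Setting (2/1)·(y/2)^2 = 72 gives (y/2)^2 = 36, so y/2 = 6 and y = 12.

y = 12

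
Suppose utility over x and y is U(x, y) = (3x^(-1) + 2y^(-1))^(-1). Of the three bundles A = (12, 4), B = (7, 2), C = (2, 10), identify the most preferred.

Evaluate utility at each bundle:
U(A) = 1.333.
U(B) = 0.700.
U(C) = 0.588.
Highest utility is A, so A ≻ B ≻ C.

Bundle A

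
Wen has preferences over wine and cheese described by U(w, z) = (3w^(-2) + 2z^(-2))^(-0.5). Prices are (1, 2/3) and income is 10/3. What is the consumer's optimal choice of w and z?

w* = 2, z* = 2

For CES with ρ = -2, MRS = (3/2)·(z/w)^3.
Tangency: set MRS = p_w/p_z = 1/(2/3) = 1.5.
So (z/w)^3 = 1; taking the cube root, z/w = 1, i.e. z = w.
Substitute into the budget 1·w + (2/3)·z = 10/3: (5/3)·w = 10/3, so w* = 2 and z* = 2.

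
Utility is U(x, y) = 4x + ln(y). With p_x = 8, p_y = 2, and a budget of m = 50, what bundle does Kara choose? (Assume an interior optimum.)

MU_x = 4, MU_y = 1/y.
MRS = 4 ÷ (1/y).
Tangency: set MRS = p_x/p_y = 8/2 = 4.
MRS depends only on y: 4·y = 4 ⇒ y* = 4/4 = 1.
From the budget, 8·x = 50 − 2·1 = 48, so x* = 6.

x* = 6, y* = 1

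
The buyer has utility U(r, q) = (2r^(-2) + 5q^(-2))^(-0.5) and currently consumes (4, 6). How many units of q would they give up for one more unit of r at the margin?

MRS = 1.35

For CES with ρ = -2, MRS = (2/5)·(q/r)^3.
At (4, 6): MRS = 1.35.
That is, one extra unit of r is worth 1.35 units of q at the margin.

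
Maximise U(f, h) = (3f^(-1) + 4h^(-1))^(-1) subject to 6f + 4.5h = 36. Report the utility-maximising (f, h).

f* = 3, h* = 4

For CES with ρ = -1, MRS = (3/4)·(h/f)^2.
Tangency: set MRS = p_f/p_h = 6/4.5 = 4/3.
So (h/f)^2 = 16/9; taking the square root, h/f = 4/3, i.e. h = (4/3)·f.
Substitute into the budget 6·f + 4.5·h = 36: 12·f = 36, so f* = 3 and h* = (4/3)·3 = 4.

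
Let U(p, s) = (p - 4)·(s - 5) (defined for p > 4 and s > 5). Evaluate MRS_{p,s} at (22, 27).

MU_p = (s−5), MU_s = (p−4).
MRS = (s−5)/(p−4).
At (22, 27): MRS = 11/9.
That is, one extra unit of p is worth 11/9 units of s at the margin.

MRS = 11/9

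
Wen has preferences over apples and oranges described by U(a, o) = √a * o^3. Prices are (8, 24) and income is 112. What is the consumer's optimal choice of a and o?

MU_a = 0.5·a^(-0.5)·o^3 and MU_o = 3·√a·o^2.
MRS = MU_a/MU_o = (1/6)·o/a.
Tangency: set MRS = p_a/p_o = 8/24 = 1/3.
So (1/6)·o/a = 1/3, i.e. o = 2·a.
Substitute into the budget 8·a + 24·o = 112: 56·a = 112, so a* = 2.
Then o* = 2·2 = 4.

a* = 2, o* = 4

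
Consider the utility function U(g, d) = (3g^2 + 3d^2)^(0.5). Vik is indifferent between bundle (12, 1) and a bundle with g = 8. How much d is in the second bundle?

U depends on (g, d) only through S = 3g^2 + 3d^2, so equal utility means equal S. At (12, 1): S = 435.
With g = 8: 3·8^2 = 192, so 3d^2 = 435 − 192 = 243, i.e. d^2 = 81.
Hence d = √81 = 9.
Check: U(8, 9) = 20.8567.

d = 9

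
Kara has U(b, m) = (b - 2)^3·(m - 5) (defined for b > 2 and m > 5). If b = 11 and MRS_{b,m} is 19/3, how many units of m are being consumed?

m = 24

MU_b = 3·(b−2)^2·(m−5), MU_m = (b−2)^3.
MRS = (3/1)·(m−5)/(b−2).
Substitute b = 11: MRS = (m − 5)/3. Setting this equal to 19/3 gives m − 5 = (19/3)·3 = 19, so m = 24.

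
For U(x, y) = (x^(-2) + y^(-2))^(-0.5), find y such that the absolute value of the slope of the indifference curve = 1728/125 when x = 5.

y = 12

For CES with ρ = -2, MRS = (y/x)^3.
Setting (y/5)^3 = 1728/125 gives y/5 = 2.4 and y = 12.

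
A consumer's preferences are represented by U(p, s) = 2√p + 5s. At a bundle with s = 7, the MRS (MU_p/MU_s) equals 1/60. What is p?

MU_p = 2/(2√p), MU_s = 5.
MRS = 2/(2√p) ÷ 5.
MRS depends only on p: 0.2/√p = 1/60 ⇒ √p = 0.2/(1/60) = 12 ⇒ p = 144.

p = 144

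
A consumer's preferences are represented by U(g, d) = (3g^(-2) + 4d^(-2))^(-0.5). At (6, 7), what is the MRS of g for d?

MRS = 343/288

For CES with ρ = -2, MRS = (3/4)·(d/g)^3.
At (6, 7): MRS = 343/288.
So at (6, 7) the consumer would give up 343/288 units of d for one more unit of g.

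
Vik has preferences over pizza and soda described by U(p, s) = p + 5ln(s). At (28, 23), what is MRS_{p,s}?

MU_p = 1, MU_s = 5/s.
MRS = 1 ÷ (5/s).
At (28, 23): MRS = 4.6.
So at (28, 23) the consumer would give up 4.6 units of s for one more unit of p.

MRS = 4.6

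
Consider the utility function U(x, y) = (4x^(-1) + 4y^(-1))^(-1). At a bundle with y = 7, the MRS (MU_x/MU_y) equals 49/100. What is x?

x = 10

For CES with ρ = -1, MRS = (y/x)^2.
Setting (7/x)^2 = 49/100 gives 7/x = 0.7 and x = 10.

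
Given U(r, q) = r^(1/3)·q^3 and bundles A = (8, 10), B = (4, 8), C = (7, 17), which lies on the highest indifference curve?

Evaluate utility at each bundle:
U(A) = 2000.000.
U(B) = 812.749.
U(C) = 9398.231.
Highest utility is C, so C ≻ A ≻ B.

Bundle C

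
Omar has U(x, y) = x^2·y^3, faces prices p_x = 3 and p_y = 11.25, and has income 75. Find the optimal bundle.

MU_x = 2·x·y^3 and MU_y = 3·x^2·y^2.
MRS = MU_x/MU_y = (2/3)·y/x.
Tangency: set MRS = p_x/p_y = 3/11.25 = 4/15.
So (2/3)·y/x = 4/15, i.e. y = 0.4·x.
Substitute into the budget 3·x + 11.25·y = 75: 7.5·x = 75, so x* = 10.
Then y* = 0.4·10 = 4.

x* = 10, y* = 4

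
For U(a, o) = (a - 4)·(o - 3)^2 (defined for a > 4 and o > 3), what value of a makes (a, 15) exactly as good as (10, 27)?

a = 28

U(10, 27) = 3456.
Set U(a, 15) = 3456 and solve.
With o = 15: (15 − 3)^2 = 144, so (a − 4) = 3456/144 = 24.
So a = 4 + 24 = 28.
Check: U(28, 15) = 3456.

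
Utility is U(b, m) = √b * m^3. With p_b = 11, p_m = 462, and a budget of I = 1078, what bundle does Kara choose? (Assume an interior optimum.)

b* = 14, m* = 2

MU_b = 0.5·b^(-0.5)·m^3 and MU_m = 3·√b·m^2.
MRS = MU_b/MU_m = (1/6)·m/b.
Tangency: set MRS = p_b/p_m = 11/462 = 1/42.
So (1/6)·m/b = 1/42, i.e. m = (1/7)·b.
Substitute into the budget 11·b + 462·m = 1078: 77·b = 1078, so b* = 14.
Then m* = (1/7)·14 = 2.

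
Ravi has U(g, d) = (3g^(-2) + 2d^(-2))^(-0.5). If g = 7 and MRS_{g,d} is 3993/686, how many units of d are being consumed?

d = 11

For CES with ρ = -2, MRS = (3/2)·(d/g)^3.
Setting (3/2)·(d/7)^3 = 3993/686 gives (d/7)^3 = 1331/343, so d/7 = 11/7 and d = 11.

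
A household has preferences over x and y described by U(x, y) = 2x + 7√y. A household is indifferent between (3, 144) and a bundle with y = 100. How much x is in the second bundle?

x = 10

U(3, 144) = 90.
Set U(x, 100) = 90 and solve.
With y = 100: √100 = 10, so 2x = 90 − 7·10 = 20 and x = 10.
Check: U(10, 100) = 90.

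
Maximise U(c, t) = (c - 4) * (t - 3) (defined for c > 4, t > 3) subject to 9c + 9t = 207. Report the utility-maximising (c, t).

MU_c = (t−3), MU_t = (c−4).
MRS = (t−3)/(c−4).
Tangency: set MRS = p_c/p_t = 9/9 = 1.
So (t − 3)/(c − 4) = 1, i.e. (t − 3) = (c − 4).
Rewrite the budget in excess-of-subsistence terms: 9·(c − 4) + 9·(t − 3) = 207 − 9·4 − 9·3 = 144.
Substituting, 18·(c − 4) = 144, so c − 4 = 8 and c* = 12.
Then t − 3 = 8, so t* = 11.

c* = 12, t* = 11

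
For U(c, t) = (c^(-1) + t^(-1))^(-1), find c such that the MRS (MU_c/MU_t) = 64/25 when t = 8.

For CES with ρ = -1, MRS = (t/c)^2.
Setting (8/c)^2 = 64/25 gives 8/c = 1.6 and c = 5.

c = 5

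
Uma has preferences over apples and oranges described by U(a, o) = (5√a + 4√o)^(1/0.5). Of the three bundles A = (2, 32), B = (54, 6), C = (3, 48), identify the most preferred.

Evaluate utility at each bundle:
U(A) = 882.000.
U(B) = 2166.000.
U(C) = 1323.000.
Highest utility is B, so B ≻ C ≻ A.

Bundle B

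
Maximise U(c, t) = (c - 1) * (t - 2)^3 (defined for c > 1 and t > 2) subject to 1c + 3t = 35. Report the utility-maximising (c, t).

c* = 8, t* = 9

MU_c = (t−2)^3, MU_t = 3·(c−1)·(t−2)^2.
MRS = (1/3)·(t−2)/(c−1).
Tangency: set MRS = p_c/p_t = 1/3.
So (1/3)·(t − 2)/(c − 1) = 1/3, i.e. (t − 2) = (c − 1).
Rewrite the budget in excess-of-subsistence terms: 1·(c − 1) + 3·(t − 2) = 35 − 1·1 − 3·2 = 28.
Substituting, 4·(c − 1) = 28, so c − 1 = 7 and c* = 8.
Then t − 2 = 7, so t* = 9.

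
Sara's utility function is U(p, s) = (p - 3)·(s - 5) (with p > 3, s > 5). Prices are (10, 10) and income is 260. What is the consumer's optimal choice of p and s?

p* = 12, s* = 14

MU_p = (s−5), MU_s = (p−3).
MRS = (s−5)/(p−3).
Tangency: set MRS = p_p/p_s = 10/10 = 1.
So (s − 5)/(p − 3) = 1, i.e. (s − 5) = (p − 3).
Rewrite the budget in excess-of-subsistence terms: 10·(p − 3) + 10·(s − 5) = 260 − 10·3 − 10·5 = 180.
Substituting, 20·(p − 3) = 180, so p − 3 = 9 and p* = 12.
Then s − 5 = 9, so s* = 14.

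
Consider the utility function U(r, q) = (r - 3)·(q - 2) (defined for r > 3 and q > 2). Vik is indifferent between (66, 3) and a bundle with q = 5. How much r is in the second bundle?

U(66, 3) = 63.
Set U(r, 5) = 63 and solve.
With q = 5: (5 − 2) = 3, so (r − 3) = 63/3 = 21.
So r = 3 + 21 = 24.
Check: U(24, 5) = 63.

r = 24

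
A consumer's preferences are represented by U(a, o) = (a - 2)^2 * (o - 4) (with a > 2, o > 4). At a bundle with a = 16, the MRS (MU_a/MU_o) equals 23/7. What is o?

MU_a = 2·(a−2)·(o−4), MU_o = (a−2)^2.
MRS = (2/1)·(o−4)/(a−2).
Substitute a = 16: MRS = (o − 4)/7. Setting this equal to 23/7 gives o − 4 = (23/7)·7 = 23, so o = 27.

o = 27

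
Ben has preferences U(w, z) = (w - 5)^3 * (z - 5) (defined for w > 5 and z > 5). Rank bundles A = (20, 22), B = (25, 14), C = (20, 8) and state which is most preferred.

Evaluate utility at each bundle:
U(A) = 57375.
U(B) = 72000.
U(C) = 10125.
Highest utility is B, so B ≻ A ≻ C.

Bundle B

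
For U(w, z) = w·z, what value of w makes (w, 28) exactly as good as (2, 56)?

U(2, 56) = 112.
Set U(w, 28) = 112 and solve.
With z = 28: w = 112/28 = 4.
Check: U(4, 28) = 112.

w = 4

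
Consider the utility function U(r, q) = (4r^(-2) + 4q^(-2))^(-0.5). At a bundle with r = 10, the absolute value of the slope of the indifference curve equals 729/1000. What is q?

For CES with ρ = -2, MRS = (q/r)^3.
Setting (q/10)^3 = 729/1000 gives q/10 = 0.9 and q = 9.

q = 9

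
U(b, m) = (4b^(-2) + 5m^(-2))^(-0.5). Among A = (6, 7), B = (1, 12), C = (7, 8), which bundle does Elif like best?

Bundle C

Evaluate utility at each bundle:
U(A) = 2.166.
U(B) = 0.498.
U(C) = 2.502.
Highest utility is C, so C ≻ A ≻ B.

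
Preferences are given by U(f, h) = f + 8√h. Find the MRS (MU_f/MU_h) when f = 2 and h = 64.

MU_f = 1, MU_h = 8/(2√h).
MRS = 1 ÷ (8/(2√h)).
At (2, 64): MRS = 2.
So at (2, 64) the consumer would give up 2 units of h for one more unit of f.

MRS = 2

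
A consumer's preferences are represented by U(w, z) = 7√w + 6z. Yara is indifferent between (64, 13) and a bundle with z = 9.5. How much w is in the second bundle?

U(64, 13) = 134.
Set U(w, 9.5) = 134 and solve.
With z = 9.5: 7√w = 134 − 6·9.5 = 77, so √w = 11 and w = 121.
Check: U(121, 9.5) = 134.

w = 121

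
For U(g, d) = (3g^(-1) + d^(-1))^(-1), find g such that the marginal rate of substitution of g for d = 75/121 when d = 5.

g = 11

For CES with ρ = -1, MRS = (3/1)·(d/g)^2.
Setting (3/1)·(5/g)^2 = 75/121 gives (5/g)^2 = 25/121, so 5/g = 5/11 and g = 11.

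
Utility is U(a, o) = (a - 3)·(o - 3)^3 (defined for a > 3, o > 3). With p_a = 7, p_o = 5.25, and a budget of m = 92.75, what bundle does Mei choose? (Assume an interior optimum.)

a* = 5, o* = 11

MU_a = (o−3)^3, MU_o = 3·(a−3)·(o−3)^2.
MRS = (1/3)·(o−3)/(a−3).
Tangency: set MRS = p_a/p_o = 7/5.25 = 4/3.
So (1/3)·(o − 3)/(a − 3) = 4/3, i.e. (o − 3) = 4·(a − 3).
Rewrite the budget in excess-of-subsistence terms: 7·(a − 3) + 5.25·(o − 3) = 92.75 − 7·3 − 5.25·3 = 56.
Substituting, 28·(a − 3) = 56, so a − 3 = 2 and a* = 5.
Then o − 3 = 4·2 = 8, so o* = 11.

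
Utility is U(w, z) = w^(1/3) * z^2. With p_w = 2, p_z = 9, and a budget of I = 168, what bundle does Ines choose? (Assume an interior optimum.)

w* = 12, z* = 16

MU_w = 1/3·w^(-2/3)·z^2 and MU_z = 2·w^(1/3)·z.
MRS = MU_w/MU_z = (1/6)·z/w.
Tangency: set MRS = p_w/p_z = 2/9.
So (1/6)·z/w = 2/9, i.e. z = (4/3)·w.
Substitute into the budget 2·w + 9·z = 168: 14·w = 168, so w* = 12.
Then z* = (4/3)·12 = 16.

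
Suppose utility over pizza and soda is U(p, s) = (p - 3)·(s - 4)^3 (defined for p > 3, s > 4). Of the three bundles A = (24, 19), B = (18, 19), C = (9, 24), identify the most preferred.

Evaluate utility at each bundle:
U(A) = 70875.
U(B) = 50625.
U(C) = 48000.
Highest utility is A, so A ≻ B ≻ C.

Bundle A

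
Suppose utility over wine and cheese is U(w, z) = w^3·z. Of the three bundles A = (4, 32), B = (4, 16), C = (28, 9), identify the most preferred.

Evaluate utility at each bundle:
U(A) = 2048.
U(B) = 1024.
U(C) = 197568.
Highest utility is C, so C ≻ A ≻ B.

Bundle C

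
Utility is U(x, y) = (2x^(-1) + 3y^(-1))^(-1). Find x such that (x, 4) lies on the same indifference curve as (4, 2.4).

U depends on (x, y) only through S = 2x^(-1) + 3y^(-1), so equal utility means equal S. At (4, 2.4): S = 1.75.
With y = 4: 3·4^(-1) = 0.75, so 2x^(-1) = 1.75 − 0.75 = 1, i.e. x^(-1) = 0.5.
Hence x = 1/0.5 = 2.
Check: U(2, 4) = 0.5714.

x = 2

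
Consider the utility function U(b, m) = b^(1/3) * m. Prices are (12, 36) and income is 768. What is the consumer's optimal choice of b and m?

b* = 16, m* = 16

MU_b = 1/3·b^(-2/3)·m and MU_m = b^(1/3).
MRS = MU_b/MU_m = (1/3)·m/b.
Tangency: set MRS = p_b/p_m = 12/36 = 1/3.
So (1/3)·m/b = 1/3, i.e. m = b.
Substitute into the budget 12·b + 36·m = 768: 48·b = 768, so b* = 16.
Then m* = 16.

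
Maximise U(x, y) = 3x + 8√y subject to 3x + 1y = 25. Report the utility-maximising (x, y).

MU_x = 3, MU_y = 8/(2√y).
MRS = 3 ÷ (8/(2√y)).
Tangency: set MRS = p_x/p_y = 3/1 = 3.
MRS depends only on y: 0.75·√y = 3 ⇒ √y = 3/0.75 = 4 ⇒ y* = 16.
From the budget, 3·x = 25 − 1·16 = 9, so x* = 3.

x* = 3, y* = 16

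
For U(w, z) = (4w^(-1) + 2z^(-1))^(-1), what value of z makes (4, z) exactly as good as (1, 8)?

z = 8/13

U depends on (w, z) only through S = 4w^(-1) + 2z^(-1), so equal utility means equal S. At (1, 8): S = 4.25.
With w = 4: 4·4^(-1) = 1, so 2z^(-1) = 4.25 − 1 = 3.25, i.e. z^(-1) = 1.625.
Hence z = 1/1.625 = 8/13.
Check: U(4, 8/13) = 0.2353.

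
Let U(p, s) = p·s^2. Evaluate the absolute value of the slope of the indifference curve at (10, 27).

MU_p = s^2 and MU_s = 2·p·s.
MRS = MU_p/MU_s = (1/2)·s/p.
At (10, 27): MRS = 1.35.
That is, one extra unit of p is worth 1.35 units of s at the margin.

MRS = 1.35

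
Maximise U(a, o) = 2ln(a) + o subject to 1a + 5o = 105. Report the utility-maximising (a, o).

MU_a = 2/a, MU_o = 1.
MRS = 2/a ÷ 1.
Tangency: set MRS = p_a/p_o = 1/5 = 0.2.
MRS depends only on a: 2/a = 0.2 ⇒ a* = 2/0.2 = 10.
From the budget, 5·o = 105 − 1·10 = 95, so o* = 19.

a* = 10, o* = 19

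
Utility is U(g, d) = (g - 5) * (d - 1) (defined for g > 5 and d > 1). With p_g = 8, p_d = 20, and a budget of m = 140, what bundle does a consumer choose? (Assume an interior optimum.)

MU_g = (d−1), MU_d = (g−5).
MRS = (d−1)/(g−5).
Tangency: set MRS = p_g/p_d = 8/20 = 0.4.
So (d − 1)/(g − 5) = 0.4, i.e. (d − 1) = 0.4·(g − 5).
Rewrite the budget in excess-of-subsistence terms: 8·(g − 5) + 20·(d − 1) = 140 − 8·5 − 20·1 = 80.
Substituting, 16·(g − 5) = 80, so g − 5 = 5 and g* = 10.
Then d − 1 = 0.4·5 = 2, so d* = 3.

g* = 10, d* = 3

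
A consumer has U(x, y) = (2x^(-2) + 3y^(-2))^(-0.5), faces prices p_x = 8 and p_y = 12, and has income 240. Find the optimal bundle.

For CES with ρ = -2, MRS = (2/3)·(y/x)^3.
Tangency: set MRS = p_x/p_y = 8/12 = 2/3.
So (y/x)^3 = 1; taking the cube root, y/x = 1, i.e. y = x.
Substitute into the budget 8·x + 12·y = 240: 20·x = 240, so x* = 12 and y* = 12.

x* = 12, y* = 12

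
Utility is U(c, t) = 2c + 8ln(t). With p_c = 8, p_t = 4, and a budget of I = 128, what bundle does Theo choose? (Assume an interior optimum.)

MU_c = 2, MU_t = 8/t.
MRS = 2 ÷ (8/t).
Tangency: set MRS = p_c/p_t = 8/4 = 2.
MRS depends only on t: 0.25·t = 2 ⇒ t* = 2/0.25 = 8.
From the budget, 8·c = 128 − 4·8 = 96, so c* = 12.

c* = 12, t* = 8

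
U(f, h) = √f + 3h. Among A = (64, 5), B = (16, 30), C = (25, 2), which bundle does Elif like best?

Evaluate utility at each bundle:
U(A) = 23.000.
U(B) = 94.000.
U(C) = 11.000.
Highest utility is B, so B ≻ A ≻ C.

Bundle B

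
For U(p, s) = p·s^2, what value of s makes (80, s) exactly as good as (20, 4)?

U(20, 4) = 320.
Set U(80, s) = 320 and solve.
With p = 80: s^2 = 320/80 = 4; taking the square root, s = 2.
Check: U(80, 2) = 320.

s = 2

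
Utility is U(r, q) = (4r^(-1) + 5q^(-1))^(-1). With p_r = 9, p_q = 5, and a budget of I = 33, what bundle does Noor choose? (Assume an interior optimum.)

For CES with ρ = -1, MRS = (4/5)·(q/r)^2.
Tangency: set MRS = p_r/p_q = 9/5 = 1.8.
So (q/r)^2 = 2.25; taking the square root, q/r = 1.5, i.e. q = 1.5·r.
Substitute into the budget 9·r + 5·q = 33: 16.5·r = 33, so r* = 2 and q* = 1.5·2 = 3.

r* = 2, q* = 3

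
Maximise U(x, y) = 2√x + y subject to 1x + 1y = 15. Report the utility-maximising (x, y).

x* = 1, y* = 14

MU_x = 2/(2√x), MU_y = 1.
MRS = 2/(2√x) ÷ 1.
Tangency: set MRS = p_x/p_y = 1/1 = 1.
MRS depends only on x: 1/√x = 1 ⇒ √x = 1/1 = 1 ⇒ x* = 1.
From the budget, 1·y = 15 − 1·1 = 14, so y* = 14.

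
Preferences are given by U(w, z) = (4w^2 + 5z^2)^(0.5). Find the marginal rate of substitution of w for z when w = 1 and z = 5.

MRS = 4/25

For CES with ρ = 2, MRS = (4/5)·(z/w)^(-1).
At (1, 5): MRS = 4/25.
So at (1, 5) the consumer would give up 4/25 units of z for one more unit of w.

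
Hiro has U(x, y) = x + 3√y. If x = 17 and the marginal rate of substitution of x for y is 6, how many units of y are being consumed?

y = 81

MU_x = 1, MU_y = 3/(2√y).
MRS = 1 ÷ (3/(2√y)).
MRS depends only on y: (2/3)·√y = 6 ⇒ √y = 6/(2/3) = 9 ⇒ y = 81.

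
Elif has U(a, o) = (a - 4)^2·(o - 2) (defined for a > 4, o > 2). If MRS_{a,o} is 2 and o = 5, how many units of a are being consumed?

a = 7

MU_a = 2·(a−4)·(o−2), MU_o = (a−4)^2.
MRS = (2/1)·(o−2)/(a−4).
Substitute o = 5: MRS = 6/(a − 4). Setting this equal to 2 gives a − 4 = 6/2 = 3, so a = 7.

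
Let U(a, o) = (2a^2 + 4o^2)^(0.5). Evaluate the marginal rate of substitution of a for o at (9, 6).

For CES with ρ = 2, MRS = (2/4)·(o/a)^(-1).
At (9, 6): MRS = 0.75.
That is, one extra unit of a is worth 0.75 units of o at the margin.

MRS = 0.75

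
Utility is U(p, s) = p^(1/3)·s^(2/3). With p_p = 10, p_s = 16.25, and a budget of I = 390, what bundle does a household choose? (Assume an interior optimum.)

MU_p = 1/3·p^(-2/3)·s^(2/3) and MU_s = 2/3·p^(1/3)·s^(-1/3).
MRS = MU_p/MU_s = (0.5)·s/p.
Tangency: set MRS = p_p/p_s = 10/16.25 = 8/13.
So (0.5)·s/p = 8/13, i.e. s = (16/13)·p.
Substitute into the budget 10·p + 16.25·s = 390: 30·p = 390, so p* = 13.
Then s* = (16/13)·13 = 16.

p* = 13, s* = 16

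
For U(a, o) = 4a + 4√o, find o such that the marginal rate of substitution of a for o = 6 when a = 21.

MU_a = 4, MU_o = 4/(2√o).
MRS = 4 ÷ (4/(2√o)).
MRS depends only on o: 2·√o = 6 ⇒ √o = 6/2 = 3 ⇒ o = 9.

o = 9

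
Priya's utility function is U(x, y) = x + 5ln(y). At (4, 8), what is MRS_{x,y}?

MRS = 1.6

MU_x = 1, MU_y = 5/y.
MRS = 1 ÷ (5/y).
At (4, 8): MRS = 1.6.
That is, one extra unit of x is worth 1.6 units of y at the margin.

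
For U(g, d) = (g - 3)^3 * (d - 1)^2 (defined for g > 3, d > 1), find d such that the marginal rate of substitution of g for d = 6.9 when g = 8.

d = 24

MU_g = 3·(g−3)^2·(d−1)^2, MU_d = 2·(g−3)^3·(d−1).
MRS = (3/2)·(d−1)/(g−3).
Substitute g = 8: MRS = (d − 1)/(10/3). Setting this equal to 6.9 gives d − 1 = 6.9·(10/3) = 23, so d = 24.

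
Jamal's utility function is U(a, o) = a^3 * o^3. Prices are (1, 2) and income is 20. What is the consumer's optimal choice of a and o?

MU_a = 3·a^2·o^3 and MU_o = 3·a^3·o^2.
MRS = MU_a/MU_o = o/a.
Tangency: set MRS = p_a/p_o = 1/2 = 0.5.
So o/a = 0.5, i.e. o = 0.5·a.
Substitute into the budget 1·a + 2·o = 20: 2·a = 20, so a* = 10.
Then o* = 0.5·10 = 5.

a* = 10, o* = 5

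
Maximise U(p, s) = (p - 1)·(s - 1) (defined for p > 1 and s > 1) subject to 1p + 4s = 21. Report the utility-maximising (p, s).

p* = 9, s* = 3

MU_p = (s−1), MU_s = (p−1).
MRS = (s−1)/(p−1).
Tangency: set MRS = p_p/p_s = 1/4 = 0.25.
So (s − 1)/(p − 1) = 0.25, i.e. (s − 1) = 0.25·(p − 1).
Rewrite the budget in excess-of-subsistence terms: 1·(p − 1) + 4·(s − 1) = 21 − 1·1 − 4·1 = 16.
Substituting, 2·(p − 1) = 16, so p − 1 = 8 and p* = 9.
Then s − 1 = 0.25·8 = 2, so s* = 3.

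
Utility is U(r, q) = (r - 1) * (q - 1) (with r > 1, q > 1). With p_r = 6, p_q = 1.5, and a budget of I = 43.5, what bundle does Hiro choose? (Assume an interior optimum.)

r* = 4, q* = 13

MU_r = (q−1), MU_q = (r−1).
MRS = (q−1)/(r−1).
Tangency: set MRS = p_r/p_q = 6/1.5 = 4.
So (q − 1)/(r − 1) = 4, i.e. (q − 1) = 4·(r − 1).
Rewrite the budget in excess-of-subsistence terms: 6·(r − 1) + 1.5·(q − 1) = 43.5 − 6·1 − 1.5·1 = 36.
Substituting, 12·(r − 1) = 36, so r − 1 = 3 and r* = 4.
Then q − 1 = 4·3 = 12, so q* = 13.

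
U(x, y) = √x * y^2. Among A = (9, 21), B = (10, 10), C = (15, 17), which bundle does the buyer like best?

Bundle A

Evaluate utility at each bundle:
U(A) = 1323.000.
U(B) = 316.228.
U(C) = 1119.292.
Highest utility is A, so A ≻ C ≻ B.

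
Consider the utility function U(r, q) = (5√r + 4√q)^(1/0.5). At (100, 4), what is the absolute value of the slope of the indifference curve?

For CES with ρ = 0.5, MRS = (5/4)·√(q/r).
At (100, 4): MRS = 0.25.
The indifference curve has slope −0.25 at this bundle.

MRS = 0.25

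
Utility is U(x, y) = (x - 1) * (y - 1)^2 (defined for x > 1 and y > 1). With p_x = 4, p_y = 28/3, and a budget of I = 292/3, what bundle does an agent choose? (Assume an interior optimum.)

x* = 8, y* = 7

MU_x = (y−1)^2, MU_y = 2·(x−1)·(y−1).
MRS = (1/2)·(y−1)/(x−1).
Tangency: set MRS = p_x/p_y = 4/(28/3) = 3/7.
So (1/2)·(y − 1)/(x − 1) = 3/7, i.e. (y − 1) = (6/7)·(x − 1).
Rewrite the budget in excess-of-subsistence terms: 4·(x − 1) + (28/3)·(y − 1) = 292/3 − 4·1 − (28/3)·1 = 84.
Substituting, 12·(x − 1) = 84, so x − 1 = 7 and x* = 8.
Then y − 1 = (6/7)·7 = 6, so y* = 7.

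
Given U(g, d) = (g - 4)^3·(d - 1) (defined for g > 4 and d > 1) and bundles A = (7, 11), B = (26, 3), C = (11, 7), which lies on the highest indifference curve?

Evaluate utility at each bundle:
U(A) = 270.
U(B) = 21296.
U(C) = 2058.
Highest utility is B, so B ≻ C ≻ A.

Bundle B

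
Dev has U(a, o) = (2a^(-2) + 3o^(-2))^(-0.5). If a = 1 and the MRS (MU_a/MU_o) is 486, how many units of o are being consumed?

o = 9

For CES with ρ = -2, MRS = (2/3)·(o/a)^3.
Setting (2/3)·(o/1)^3 = 486 gives (o/1)^3 = 729, so o/1 = 9 and o = 9.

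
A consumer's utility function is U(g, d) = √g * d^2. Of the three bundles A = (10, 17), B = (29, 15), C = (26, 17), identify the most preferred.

Bundle C

Evaluate utility at each bundle:
U(A) = 913.898.
U(B) = 1211.662.
U(C) = 1473.617.
Highest utility is C, so C ≻ B ≻ A.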